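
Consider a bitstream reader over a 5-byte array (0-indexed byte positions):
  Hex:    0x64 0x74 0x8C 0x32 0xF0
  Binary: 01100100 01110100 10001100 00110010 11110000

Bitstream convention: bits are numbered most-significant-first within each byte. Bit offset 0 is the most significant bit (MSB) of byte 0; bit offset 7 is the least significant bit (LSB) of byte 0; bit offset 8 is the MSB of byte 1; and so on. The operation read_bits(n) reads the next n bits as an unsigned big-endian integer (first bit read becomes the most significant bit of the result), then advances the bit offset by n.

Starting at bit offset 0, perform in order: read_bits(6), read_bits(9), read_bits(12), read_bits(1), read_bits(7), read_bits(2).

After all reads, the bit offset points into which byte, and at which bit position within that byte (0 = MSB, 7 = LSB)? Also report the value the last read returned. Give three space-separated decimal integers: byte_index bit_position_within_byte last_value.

Answer: 4 5 2

Derivation:
Read 1: bits[0:6] width=6 -> value=25 (bin 011001); offset now 6 = byte 0 bit 6; 34 bits remain
Read 2: bits[6:15] width=9 -> value=58 (bin 000111010); offset now 15 = byte 1 bit 7; 25 bits remain
Read 3: bits[15:27] width=12 -> value=1121 (bin 010001100001); offset now 27 = byte 3 bit 3; 13 bits remain
Read 4: bits[27:28] width=1 -> value=1 (bin 1); offset now 28 = byte 3 bit 4; 12 bits remain
Read 5: bits[28:35] width=7 -> value=23 (bin 0010111); offset now 35 = byte 4 bit 3; 5 bits remain
Read 6: bits[35:37] width=2 -> value=2 (bin 10); offset now 37 = byte 4 bit 5; 3 bits remain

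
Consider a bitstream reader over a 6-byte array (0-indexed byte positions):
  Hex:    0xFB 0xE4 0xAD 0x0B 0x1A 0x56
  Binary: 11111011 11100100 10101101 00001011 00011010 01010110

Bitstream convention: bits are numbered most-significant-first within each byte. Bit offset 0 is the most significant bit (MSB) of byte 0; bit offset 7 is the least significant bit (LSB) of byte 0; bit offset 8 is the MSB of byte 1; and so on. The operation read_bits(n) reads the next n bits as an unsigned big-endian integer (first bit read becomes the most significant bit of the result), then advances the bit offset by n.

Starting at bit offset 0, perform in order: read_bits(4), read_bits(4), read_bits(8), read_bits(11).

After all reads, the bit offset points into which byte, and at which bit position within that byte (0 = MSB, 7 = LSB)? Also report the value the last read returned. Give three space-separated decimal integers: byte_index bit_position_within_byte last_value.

Answer: 3 3 1384

Derivation:
Read 1: bits[0:4] width=4 -> value=15 (bin 1111); offset now 4 = byte 0 bit 4; 44 bits remain
Read 2: bits[4:8] width=4 -> value=11 (bin 1011); offset now 8 = byte 1 bit 0; 40 bits remain
Read 3: bits[8:16] width=8 -> value=228 (bin 11100100); offset now 16 = byte 2 bit 0; 32 bits remain
Read 4: bits[16:27] width=11 -> value=1384 (bin 10101101000); offset now 27 = byte 3 bit 3; 21 bits remain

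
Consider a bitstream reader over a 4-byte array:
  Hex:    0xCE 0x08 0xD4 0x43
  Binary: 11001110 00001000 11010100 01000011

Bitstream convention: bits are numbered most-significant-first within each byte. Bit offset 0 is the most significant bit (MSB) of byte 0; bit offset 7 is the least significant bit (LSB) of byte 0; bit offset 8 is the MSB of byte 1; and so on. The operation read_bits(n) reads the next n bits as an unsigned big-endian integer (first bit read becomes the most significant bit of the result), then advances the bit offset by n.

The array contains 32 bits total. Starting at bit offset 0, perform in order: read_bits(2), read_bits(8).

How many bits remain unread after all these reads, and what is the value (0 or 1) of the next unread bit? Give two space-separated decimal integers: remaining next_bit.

Read 1: bits[0:2] width=2 -> value=3 (bin 11); offset now 2 = byte 0 bit 2; 30 bits remain
Read 2: bits[2:10] width=8 -> value=56 (bin 00111000); offset now 10 = byte 1 bit 2; 22 bits remain

Answer: 22 0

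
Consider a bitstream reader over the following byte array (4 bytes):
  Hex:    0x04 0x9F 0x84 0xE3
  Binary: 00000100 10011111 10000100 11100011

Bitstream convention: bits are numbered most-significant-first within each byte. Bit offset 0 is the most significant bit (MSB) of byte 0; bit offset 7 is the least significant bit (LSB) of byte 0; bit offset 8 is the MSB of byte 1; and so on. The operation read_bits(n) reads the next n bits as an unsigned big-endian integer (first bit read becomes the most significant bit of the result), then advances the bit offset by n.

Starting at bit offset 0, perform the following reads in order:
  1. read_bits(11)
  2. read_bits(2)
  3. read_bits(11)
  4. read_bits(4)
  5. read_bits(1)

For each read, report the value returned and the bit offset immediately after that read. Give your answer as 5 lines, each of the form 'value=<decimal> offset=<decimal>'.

Answer: value=36 offset=11
value=3 offset=13
value=1924 offset=24
value=14 offset=28
value=0 offset=29

Derivation:
Read 1: bits[0:11] width=11 -> value=36 (bin 00000100100); offset now 11 = byte 1 bit 3; 21 bits remain
Read 2: bits[11:13] width=2 -> value=3 (bin 11); offset now 13 = byte 1 bit 5; 19 bits remain
Read 3: bits[13:24] width=11 -> value=1924 (bin 11110000100); offset now 24 = byte 3 bit 0; 8 bits remain
Read 4: bits[24:28] width=4 -> value=14 (bin 1110); offset now 28 = byte 3 bit 4; 4 bits remain
Read 5: bits[28:29] width=1 -> value=0 (bin 0); offset now 29 = byte 3 bit 5; 3 bits remain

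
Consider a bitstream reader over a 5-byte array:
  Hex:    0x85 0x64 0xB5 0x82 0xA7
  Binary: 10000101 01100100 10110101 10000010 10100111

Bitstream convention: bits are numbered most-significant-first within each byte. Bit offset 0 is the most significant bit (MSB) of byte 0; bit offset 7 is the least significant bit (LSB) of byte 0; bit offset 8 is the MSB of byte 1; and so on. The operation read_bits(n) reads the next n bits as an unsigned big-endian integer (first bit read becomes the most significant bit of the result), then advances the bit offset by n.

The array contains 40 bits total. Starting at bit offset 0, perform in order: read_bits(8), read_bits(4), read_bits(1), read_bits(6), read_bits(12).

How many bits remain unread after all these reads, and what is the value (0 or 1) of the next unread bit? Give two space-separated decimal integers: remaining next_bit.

Read 1: bits[0:8] width=8 -> value=133 (bin 10000101); offset now 8 = byte 1 bit 0; 32 bits remain
Read 2: bits[8:12] width=4 -> value=6 (bin 0110); offset now 12 = byte 1 bit 4; 28 bits remain
Read 3: bits[12:13] width=1 -> value=0 (bin 0); offset now 13 = byte 1 bit 5; 27 bits remain
Read 4: bits[13:19] width=6 -> value=37 (bin 100101); offset now 19 = byte 2 bit 3; 21 bits remain
Read 5: bits[19:31] width=12 -> value=2753 (bin 101011000001); offset now 31 = byte 3 bit 7; 9 bits remain

Answer: 9 0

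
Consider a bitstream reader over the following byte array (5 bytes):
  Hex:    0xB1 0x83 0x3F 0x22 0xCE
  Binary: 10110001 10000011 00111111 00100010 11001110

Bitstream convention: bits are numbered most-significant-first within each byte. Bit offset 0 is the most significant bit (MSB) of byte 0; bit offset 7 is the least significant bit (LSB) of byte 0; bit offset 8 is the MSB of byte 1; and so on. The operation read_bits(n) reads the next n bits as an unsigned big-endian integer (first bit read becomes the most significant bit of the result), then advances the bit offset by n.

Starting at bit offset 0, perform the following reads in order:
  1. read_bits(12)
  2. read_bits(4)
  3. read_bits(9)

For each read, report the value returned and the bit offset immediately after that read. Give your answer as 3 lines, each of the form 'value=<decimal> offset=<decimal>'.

Answer: value=2840 offset=12
value=3 offset=16
value=126 offset=25

Derivation:
Read 1: bits[0:12] width=12 -> value=2840 (bin 101100011000); offset now 12 = byte 1 bit 4; 28 bits remain
Read 2: bits[12:16] width=4 -> value=3 (bin 0011); offset now 16 = byte 2 bit 0; 24 bits remain
Read 3: bits[16:25] width=9 -> value=126 (bin 001111110); offset now 25 = byte 3 bit 1; 15 bits remain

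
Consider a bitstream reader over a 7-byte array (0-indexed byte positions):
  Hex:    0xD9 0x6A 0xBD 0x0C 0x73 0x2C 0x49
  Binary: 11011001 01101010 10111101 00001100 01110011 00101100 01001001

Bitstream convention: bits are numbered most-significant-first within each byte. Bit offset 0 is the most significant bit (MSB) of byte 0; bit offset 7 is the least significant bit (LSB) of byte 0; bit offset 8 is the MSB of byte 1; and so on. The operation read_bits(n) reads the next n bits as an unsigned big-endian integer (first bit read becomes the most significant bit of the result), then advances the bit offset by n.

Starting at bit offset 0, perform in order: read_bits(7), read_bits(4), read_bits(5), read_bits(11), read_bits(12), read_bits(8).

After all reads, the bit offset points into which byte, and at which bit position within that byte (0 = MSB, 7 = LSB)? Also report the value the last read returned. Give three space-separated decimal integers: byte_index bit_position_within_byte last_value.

Answer: 5 7 150

Derivation:
Read 1: bits[0:7] width=7 -> value=108 (bin 1101100); offset now 7 = byte 0 bit 7; 49 bits remain
Read 2: bits[7:11] width=4 -> value=11 (bin 1011); offset now 11 = byte 1 bit 3; 45 bits remain
Read 3: bits[11:16] width=5 -> value=10 (bin 01010); offset now 16 = byte 2 bit 0; 40 bits remain
Read 4: bits[16:27] width=11 -> value=1512 (bin 10111101000); offset now 27 = byte 3 bit 3; 29 bits remain
Read 5: bits[27:39] width=12 -> value=1593 (bin 011000111001); offset now 39 = byte 4 bit 7; 17 bits remain
Read 6: bits[39:47] width=8 -> value=150 (bin 10010110); offset now 47 = byte 5 bit 7; 9 bits remain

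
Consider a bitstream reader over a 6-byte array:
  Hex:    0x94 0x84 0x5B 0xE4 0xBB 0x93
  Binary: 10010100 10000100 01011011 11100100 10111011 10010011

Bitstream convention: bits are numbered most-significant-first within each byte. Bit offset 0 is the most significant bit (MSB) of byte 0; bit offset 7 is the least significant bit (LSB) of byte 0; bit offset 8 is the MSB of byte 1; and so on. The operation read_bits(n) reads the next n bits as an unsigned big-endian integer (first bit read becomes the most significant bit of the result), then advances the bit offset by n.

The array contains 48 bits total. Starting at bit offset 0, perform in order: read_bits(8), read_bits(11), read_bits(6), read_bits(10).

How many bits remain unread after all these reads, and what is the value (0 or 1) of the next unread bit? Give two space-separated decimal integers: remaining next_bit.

Read 1: bits[0:8] width=8 -> value=148 (bin 10010100); offset now 8 = byte 1 bit 0; 40 bits remain
Read 2: bits[8:19] width=11 -> value=1058 (bin 10000100010); offset now 19 = byte 2 bit 3; 29 bits remain
Read 3: bits[19:25] width=6 -> value=55 (bin 110111); offset now 25 = byte 3 bit 1; 23 bits remain
Read 4: bits[25:35] width=10 -> value=805 (bin 1100100101); offset now 35 = byte 4 bit 3; 13 bits remain

Answer: 13 1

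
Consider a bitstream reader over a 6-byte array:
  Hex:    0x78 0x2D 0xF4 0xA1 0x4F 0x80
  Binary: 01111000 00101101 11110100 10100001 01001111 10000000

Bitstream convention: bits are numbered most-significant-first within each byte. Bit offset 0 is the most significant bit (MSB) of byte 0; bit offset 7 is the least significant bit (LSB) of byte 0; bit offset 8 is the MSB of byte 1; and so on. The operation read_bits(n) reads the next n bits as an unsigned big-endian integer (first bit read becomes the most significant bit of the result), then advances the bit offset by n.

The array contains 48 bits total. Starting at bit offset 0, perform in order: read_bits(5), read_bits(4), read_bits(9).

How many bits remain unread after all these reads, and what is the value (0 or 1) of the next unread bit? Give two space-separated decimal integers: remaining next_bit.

Answer: 30 1

Derivation:
Read 1: bits[0:5] width=5 -> value=15 (bin 01111); offset now 5 = byte 0 bit 5; 43 bits remain
Read 2: bits[5:9] width=4 -> value=0 (bin 0000); offset now 9 = byte 1 bit 1; 39 bits remain
Read 3: bits[9:18] width=9 -> value=183 (bin 010110111); offset now 18 = byte 2 bit 2; 30 bits remain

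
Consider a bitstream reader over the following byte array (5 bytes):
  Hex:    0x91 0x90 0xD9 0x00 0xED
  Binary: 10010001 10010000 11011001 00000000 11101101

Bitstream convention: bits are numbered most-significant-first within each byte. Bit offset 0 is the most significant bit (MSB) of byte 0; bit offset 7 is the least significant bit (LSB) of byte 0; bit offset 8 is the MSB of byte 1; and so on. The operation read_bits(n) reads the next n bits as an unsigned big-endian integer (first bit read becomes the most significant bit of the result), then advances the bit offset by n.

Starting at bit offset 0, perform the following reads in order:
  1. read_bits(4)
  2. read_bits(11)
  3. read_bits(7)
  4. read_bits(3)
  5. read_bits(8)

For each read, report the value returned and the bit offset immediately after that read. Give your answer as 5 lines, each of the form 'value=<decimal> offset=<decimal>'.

Read 1: bits[0:4] width=4 -> value=9 (bin 1001); offset now 4 = byte 0 bit 4; 36 bits remain
Read 2: bits[4:15] width=11 -> value=200 (bin 00011001000); offset now 15 = byte 1 bit 7; 25 bits remain
Read 3: bits[15:22] width=7 -> value=54 (bin 0110110); offset now 22 = byte 2 bit 6; 18 bits remain
Read 4: bits[22:25] width=3 -> value=2 (bin 010); offset now 25 = byte 3 bit 1; 15 bits remain
Read 5: bits[25:33] width=8 -> value=1 (bin 00000001); offset now 33 = byte 4 bit 1; 7 bits remain

Answer: value=9 offset=4
value=200 offset=15
value=54 offset=22
value=2 offset=25
value=1 offset=33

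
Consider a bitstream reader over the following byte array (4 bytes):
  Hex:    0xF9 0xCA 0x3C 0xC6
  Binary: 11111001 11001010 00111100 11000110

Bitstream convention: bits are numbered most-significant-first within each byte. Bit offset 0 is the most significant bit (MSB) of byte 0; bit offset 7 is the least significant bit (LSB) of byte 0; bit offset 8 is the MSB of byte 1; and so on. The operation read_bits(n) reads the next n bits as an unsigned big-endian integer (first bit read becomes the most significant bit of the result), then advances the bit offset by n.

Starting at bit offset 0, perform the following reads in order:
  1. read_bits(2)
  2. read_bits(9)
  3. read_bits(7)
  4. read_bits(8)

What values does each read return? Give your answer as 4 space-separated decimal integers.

Answer: 3 462 40 243

Derivation:
Read 1: bits[0:2] width=2 -> value=3 (bin 11); offset now 2 = byte 0 bit 2; 30 bits remain
Read 2: bits[2:11] width=9 -> value=462 (bin 111001110); offset now 11 = byte 1 bit 3; 21 bits remain
Read 3: bits[11:18] width=7 -> value=40 (bin 0101000); offset now 18 = byte 2 bit 2; 14 bits remain
Read 4: bits[18:26] width=8 -> value=243 (bin 11110011); offset now 26 = byte 3 bit 2; 6 bits remain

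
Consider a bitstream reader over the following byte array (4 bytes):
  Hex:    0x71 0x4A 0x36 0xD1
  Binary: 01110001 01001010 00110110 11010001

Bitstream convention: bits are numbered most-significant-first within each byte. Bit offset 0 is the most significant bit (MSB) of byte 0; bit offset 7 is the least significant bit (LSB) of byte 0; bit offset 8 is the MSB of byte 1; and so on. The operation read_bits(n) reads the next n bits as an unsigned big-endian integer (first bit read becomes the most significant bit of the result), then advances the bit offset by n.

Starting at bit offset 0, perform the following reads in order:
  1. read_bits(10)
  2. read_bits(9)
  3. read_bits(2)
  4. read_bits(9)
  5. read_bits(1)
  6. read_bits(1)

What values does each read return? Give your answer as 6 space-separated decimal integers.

Read 1: bits[0:10] width=10 -> value=453 (bin 0111000101); offset now 10 = byte 1 bit 2; 22 bits remain
Read 2: bits[10:19] width=9 -> value=81 (bin 001010001); offset now 19 = byte 2 bit 3; 13 bits remain
Read 3: bits[19:21] width=2 -> value=2 (bin 10); offset now 21 = byte 2 bit 5; 11 bits remain
Read 4: bits[21:30] width=9 -> value=436 (bin 110110100); offset now 30 = byte 3 bit 6; 2 bits remain
Read 5: bits[30:31] width=1 -> value=0 (bin 0); offset now 31 = byte 3 bit 7; 1 bits remain
Read 6: bits[31:32] width=1 -> value=1 (bin 1); offset now 32 = byte 4 bit 0; 0 bits remain

Answer: 453 81 2 436 0 1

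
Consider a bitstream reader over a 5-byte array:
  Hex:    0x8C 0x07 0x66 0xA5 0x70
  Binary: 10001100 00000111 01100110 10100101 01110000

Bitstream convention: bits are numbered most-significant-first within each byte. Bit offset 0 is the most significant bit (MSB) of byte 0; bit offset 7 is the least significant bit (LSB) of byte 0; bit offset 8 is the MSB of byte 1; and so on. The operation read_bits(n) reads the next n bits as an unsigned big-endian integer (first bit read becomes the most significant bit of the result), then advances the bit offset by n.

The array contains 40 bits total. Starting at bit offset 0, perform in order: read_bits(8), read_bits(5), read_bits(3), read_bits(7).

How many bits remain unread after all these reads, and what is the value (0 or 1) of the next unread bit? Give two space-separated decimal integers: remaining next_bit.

Answer: 17 0

Derivation:
Read 1: bits[0:8] width=8 -> value=140 (bin 10001100); offset now 8 = byte 1 bit 0; 32 bits remain
Read 2: bits[8:13] width=5 -> value=0 (bin 00000); offset now 13 = byte 1 bit 5; 27 bits remain
Read 3: bits[13:16] width=3 -> value=7 (bin 111); offset now 16 = byte 2 bit 0; 24 bits remain
Read 4: bits[16:23] width=7 -> value=51 (bin 0110011); offset now 23 = byte 2 bit 7; 17 bits remain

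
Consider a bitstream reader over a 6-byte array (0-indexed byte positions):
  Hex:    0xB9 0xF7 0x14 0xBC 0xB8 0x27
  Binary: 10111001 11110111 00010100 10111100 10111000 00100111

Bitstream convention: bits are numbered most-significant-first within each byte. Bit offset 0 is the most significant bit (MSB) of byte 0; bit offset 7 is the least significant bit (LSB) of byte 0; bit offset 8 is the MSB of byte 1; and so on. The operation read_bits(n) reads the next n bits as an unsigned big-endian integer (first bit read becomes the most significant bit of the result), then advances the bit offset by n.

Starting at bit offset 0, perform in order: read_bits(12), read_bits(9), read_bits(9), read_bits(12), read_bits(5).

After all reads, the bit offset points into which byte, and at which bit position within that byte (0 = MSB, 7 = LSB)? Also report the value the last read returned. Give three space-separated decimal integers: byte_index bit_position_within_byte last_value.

Read 1: bits[0:12] width=12 -> value=2975 (bin 101110011111); offset now 12 = byte 1 bit 4; 36 bits remain
Read 2: bits[12:21] width=9 -> value=226 (bin 011100010); offset now 21 = byte 2 bit 5; 27 bits remain
Read 3: bits[21:30] width=9 -> value=303 (bin 100101111); offset now 30 = byte 3 bit 6; 18 bits remain
Read 4: bits[30:42] width=12 -> value=736 (bin 001011100000); offset now 42 = byte 5 bit 2; 6 bits remain
Read 5: bits[42:47] width=5 -> value=19 (bin 10011); offset now 47 = byte 5 bit 7; 1 bits remain

Answer: 5 7 19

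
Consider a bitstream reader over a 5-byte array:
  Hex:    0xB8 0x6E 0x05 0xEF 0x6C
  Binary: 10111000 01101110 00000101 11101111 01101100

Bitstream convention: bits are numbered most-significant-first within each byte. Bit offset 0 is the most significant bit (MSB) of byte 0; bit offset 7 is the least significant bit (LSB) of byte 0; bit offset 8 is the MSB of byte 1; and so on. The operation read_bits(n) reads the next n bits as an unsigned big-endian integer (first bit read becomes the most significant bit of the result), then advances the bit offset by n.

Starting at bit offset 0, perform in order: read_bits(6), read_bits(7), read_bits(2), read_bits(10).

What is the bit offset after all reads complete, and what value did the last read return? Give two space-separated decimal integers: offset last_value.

Answer: 25 11

Derivation:
Read 1: bits[0:6] width=6 -> value=46 (bin 101110); offset now 6 = byte 0 bit 6; 34 bits remain
Read 2: bits[6:13] width=7 -> value=13 (bin 0001101); offset now 13 = byte 1 bit 5; 27 bits remain
Read 3: bits[13:15] width=2 -> value=3 (bin 11); offset now 15 = byte 1 bit 7; 25 bits remain
Read 4: bits[15:25] width=10 -> value=11 (bin 0000001011); offset now 25 = byte 3 bit 1; 15 bits remain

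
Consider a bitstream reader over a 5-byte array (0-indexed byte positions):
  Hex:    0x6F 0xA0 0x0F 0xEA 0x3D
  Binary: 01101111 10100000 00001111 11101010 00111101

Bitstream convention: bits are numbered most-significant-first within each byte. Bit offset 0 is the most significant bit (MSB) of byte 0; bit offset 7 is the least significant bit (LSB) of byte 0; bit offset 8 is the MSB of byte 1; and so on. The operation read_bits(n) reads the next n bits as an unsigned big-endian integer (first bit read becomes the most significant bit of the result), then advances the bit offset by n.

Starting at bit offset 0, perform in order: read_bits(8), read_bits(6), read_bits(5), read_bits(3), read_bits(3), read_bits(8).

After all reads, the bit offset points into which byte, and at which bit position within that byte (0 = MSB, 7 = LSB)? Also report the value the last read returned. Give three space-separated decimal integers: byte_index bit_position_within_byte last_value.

Answer: 4 1 212

Derivation:
Read 1: bits[0:8] width=8 -> value=111 (bin 01101111); offset now 8 = byte 1 bit 0; 32 bits remain
Read 2: bits[8:14] width=6 -> value=40 (bin 101000); offset now 14 = byte 1 bit 6; 26 bits remain
Read 3: bits[14:19] width=5 -> value=0 (bin 00000); offset now 19 = byte 2 bit 3; 21 bits remain
Read 4: bits[19:22] width=3 -> value=3 (bin 011); offset now 22 = byte 2 bit 6; 18 bits remain
Read 5: bits[22:25] width=3 -> value=7 (bin 111); offset now 25 = byte 3 bit 1; 15 bits remain
Read 6: bits[25:33] width=8 -> value=212 (bin 11010100); offset now 33 = byte 4 bit 1; 7 bits remain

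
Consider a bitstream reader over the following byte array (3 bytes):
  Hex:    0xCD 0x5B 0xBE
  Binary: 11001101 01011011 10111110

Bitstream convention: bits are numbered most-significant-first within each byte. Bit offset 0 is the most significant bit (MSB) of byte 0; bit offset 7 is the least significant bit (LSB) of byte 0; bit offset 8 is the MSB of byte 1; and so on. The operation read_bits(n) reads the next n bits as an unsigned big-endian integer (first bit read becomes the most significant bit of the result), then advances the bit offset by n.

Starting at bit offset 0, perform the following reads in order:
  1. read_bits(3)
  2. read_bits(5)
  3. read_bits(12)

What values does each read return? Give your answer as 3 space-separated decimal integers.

Answer: 6 13 1467

Derivation:
Read 1: bits[0:3] width=3 -> value=6 (bin 110); offset now 3 = byte 0 bit 3; 21 bits remain
Read 2: bits[3:8] width=5 -> value=13 (bin 01101); offset now 8 = byte 1 bit 0; 16 bits remain
Read 3: bits[8:20] width=12 -> value=1467 (bin 010110111011); offset now 20 = byte 2 bit 4; 4 bits remain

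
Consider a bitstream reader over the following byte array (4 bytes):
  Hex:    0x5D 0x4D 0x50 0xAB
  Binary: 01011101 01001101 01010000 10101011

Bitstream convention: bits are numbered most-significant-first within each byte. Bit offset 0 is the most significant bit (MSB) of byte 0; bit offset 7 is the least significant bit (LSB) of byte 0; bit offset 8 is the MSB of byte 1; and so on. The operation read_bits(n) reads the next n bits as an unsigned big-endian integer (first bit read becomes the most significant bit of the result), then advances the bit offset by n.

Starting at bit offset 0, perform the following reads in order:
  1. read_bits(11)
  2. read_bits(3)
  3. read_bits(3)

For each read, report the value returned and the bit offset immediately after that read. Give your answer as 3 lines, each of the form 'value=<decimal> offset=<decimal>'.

Read 1: bits[0:11] width=11 -> value=746 (bin 01011101010); offset now 11 = byte 1 bit 3; 21 bits remain
Read 2: bits[11:14] width=3 -> value=3 (bin 011); offset now 14 = byte 1 bit 6; 18 bits remain
Read 3: bits[14:17] width=3 -> value=2 (bin 010); offset now 17 = byte 2 bit 1; 15 bits remain

Answer: value=746 offset=11
value=3 offset=14
value=2 offset=17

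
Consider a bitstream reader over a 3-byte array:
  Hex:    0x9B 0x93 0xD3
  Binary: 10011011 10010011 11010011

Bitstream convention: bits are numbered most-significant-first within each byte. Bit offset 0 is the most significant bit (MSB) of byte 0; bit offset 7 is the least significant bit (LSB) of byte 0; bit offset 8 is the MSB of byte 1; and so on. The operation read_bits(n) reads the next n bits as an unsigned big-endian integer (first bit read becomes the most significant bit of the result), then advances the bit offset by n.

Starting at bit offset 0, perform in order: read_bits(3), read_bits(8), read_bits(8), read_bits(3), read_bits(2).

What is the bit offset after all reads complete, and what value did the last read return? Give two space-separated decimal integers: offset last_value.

Answer: 24 3

Derivation:
Read 1: bits[0:3] width=3 -> value=4 (bin 100); offset now 3 = byte 0 bit 3; 21 bits remain
Read 2: bits[3:11] width=8 -> value=220 (bin 11011100); offset now 11 = byte 1 bit 3; 13 bits remain
Read 3: bits[11:19] width=8 -> value=158 (bin 10011110); offset now 19 = byte 2 bit 3; 5 bits remain
Read 4: bits[19:22] width=3 -> value=4 (bin 100); offset now 22 = byte 2 bit 6; 2 bits remain
Read 5: bits[22:24] width=2 -> value=3 (bin 11); offset now 24 = byte 3 bit 0; 0 bits remain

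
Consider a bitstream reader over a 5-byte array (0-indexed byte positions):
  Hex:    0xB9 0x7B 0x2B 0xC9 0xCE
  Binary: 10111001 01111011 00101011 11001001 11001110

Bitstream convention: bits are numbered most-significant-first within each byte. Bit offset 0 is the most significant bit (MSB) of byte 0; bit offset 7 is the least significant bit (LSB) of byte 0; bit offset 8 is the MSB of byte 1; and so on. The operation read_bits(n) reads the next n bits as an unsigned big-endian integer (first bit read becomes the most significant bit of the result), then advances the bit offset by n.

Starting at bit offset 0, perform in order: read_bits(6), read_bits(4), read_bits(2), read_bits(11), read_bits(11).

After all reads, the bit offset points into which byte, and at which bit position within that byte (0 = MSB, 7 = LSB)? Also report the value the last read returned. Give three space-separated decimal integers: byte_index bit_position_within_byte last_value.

Read 1: bits[0:6] width=6 -> value=46 (bin 101110); offset now 6 = byte 0 bit 6; 34 bits remain
Read 2: bits[6:10] width=4 -> value=5 (bin 0101); offset now 10 = byte 1 bit 2; 30 bits remain
Read 3: bits[10:12] width=2 -> value=3 (bin 11); offset now 12 = byte 1 bit 4; 28 bits remain
Read 4: bits[12:23] width=11 -> value=1429 (bin 10110010101); offset now 23 = byte 2 bit 7; 17 bits remain
Read 5: bits[23:34] width=11 -> value=1831 (bin 11100100111); offset now 34 = byte 4 bit 2; 6 bits remain

Answer: 4 2 1831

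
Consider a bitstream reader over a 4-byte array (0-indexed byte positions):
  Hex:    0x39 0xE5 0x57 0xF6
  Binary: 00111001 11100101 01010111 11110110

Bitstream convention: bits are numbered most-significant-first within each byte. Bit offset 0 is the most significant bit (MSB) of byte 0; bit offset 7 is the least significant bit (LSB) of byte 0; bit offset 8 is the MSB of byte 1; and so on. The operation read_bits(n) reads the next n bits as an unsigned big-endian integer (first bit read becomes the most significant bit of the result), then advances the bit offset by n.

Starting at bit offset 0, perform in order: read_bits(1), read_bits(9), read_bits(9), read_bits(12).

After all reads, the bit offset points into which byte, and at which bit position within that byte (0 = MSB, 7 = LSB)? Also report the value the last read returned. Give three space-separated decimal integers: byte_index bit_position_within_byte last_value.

Answer: 3 7 3067

Derivation:
Read 1: bits[0:1] width=1 -> value=0 (bin 0); offset now 1 = byte 0 bit 1; 31 bits remain
Read 2: bits[1:10] width=9 -> value=231 (bin 011100111); offset now 10 = byte 1 bit 2; 22 bits remain
Read 3: bits[10:19] width=9 -> value=298 (bin 100101010); offset now 19 = byte 2 bit 3; 13 bits remain
Read 4: bits[19:31] width=12 -> value=3067 (bin 101111111011); offset now 31 = byte 3 bit 7; 1 bits remain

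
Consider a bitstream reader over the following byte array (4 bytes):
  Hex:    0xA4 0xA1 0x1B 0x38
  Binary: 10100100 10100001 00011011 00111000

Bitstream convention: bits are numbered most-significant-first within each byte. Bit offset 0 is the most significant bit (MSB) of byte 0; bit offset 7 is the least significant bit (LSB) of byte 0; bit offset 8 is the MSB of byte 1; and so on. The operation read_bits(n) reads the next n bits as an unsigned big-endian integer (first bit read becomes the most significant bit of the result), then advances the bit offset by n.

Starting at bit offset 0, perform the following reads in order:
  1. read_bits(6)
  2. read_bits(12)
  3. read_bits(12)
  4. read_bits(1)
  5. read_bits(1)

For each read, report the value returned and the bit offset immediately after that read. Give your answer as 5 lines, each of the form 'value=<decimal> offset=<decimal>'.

Answer: value=41 offset=6
value=644 offset=18
value=1742 offset=30
value=0 offset=31
value=0 offset=32

Derivation:
Read 1: bits[0:6] width=6 -> value=41 (bin 101001); offset now 6 = byte 0 bit 6; 26 bits remain
Read 2: bits[6:18] width=12 -> value=644 (bin 001010000100); offset now 18 = byte 2 bit 2; 14 bits remain
Read 3: bits[18:30] width=12 -> value=1742 (bin 011011001110); offset now 30 = byte 3 bit 6; 2 bits remain
Read 4: bits[30:31] width=1 -> value=0 (bin 0); offset now 31 = byte 3 bit 7; 1 bits remain
Read 5: bits[31:32] width=1 -> value=0 (bin 0); offset now 32 = byte 4 bit 0; 0 bits remain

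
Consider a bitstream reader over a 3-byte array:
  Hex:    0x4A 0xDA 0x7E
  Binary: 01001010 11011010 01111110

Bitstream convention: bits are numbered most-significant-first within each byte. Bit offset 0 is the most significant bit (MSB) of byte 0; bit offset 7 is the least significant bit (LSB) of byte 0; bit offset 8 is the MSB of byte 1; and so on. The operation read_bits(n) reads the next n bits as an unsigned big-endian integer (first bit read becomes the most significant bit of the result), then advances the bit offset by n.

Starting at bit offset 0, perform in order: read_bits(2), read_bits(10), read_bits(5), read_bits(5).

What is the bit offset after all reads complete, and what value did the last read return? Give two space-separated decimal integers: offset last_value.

Read 1: bits[0:2] width=2 -> value=1 (bin 01); offset now 2 = byte 0 bit 2; 22 bits remain
Read 2: bits[2:12] width=10 -> value=173 (bin 0010101101); offset now 12 = byte 1 bit 4; 12 bits remain
Read 3: bits[12:17] width=5 -> value=20 (bin 10100); offset now 17 = byte 2 bit 1; 7 bits remain
Read 4: bits[17:22] width=5 -> value=31 (bin 11111); offset now 22 = byte 2 bit 6; 2 bits remain

Answer: 22 31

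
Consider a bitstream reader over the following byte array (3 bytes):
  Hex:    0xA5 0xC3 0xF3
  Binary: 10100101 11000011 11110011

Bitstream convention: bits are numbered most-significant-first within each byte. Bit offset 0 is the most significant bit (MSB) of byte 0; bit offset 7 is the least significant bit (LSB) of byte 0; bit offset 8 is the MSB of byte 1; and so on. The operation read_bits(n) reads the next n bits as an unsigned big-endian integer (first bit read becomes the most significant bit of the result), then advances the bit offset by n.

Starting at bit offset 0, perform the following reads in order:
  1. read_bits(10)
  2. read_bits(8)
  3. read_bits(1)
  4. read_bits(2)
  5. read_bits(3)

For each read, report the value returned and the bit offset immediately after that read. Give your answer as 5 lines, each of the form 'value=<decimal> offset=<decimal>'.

Answer: value=663 offset=10
value=15 offset=18
value=1 offset=19
value=2 offset=21
value=3 offset=24

Derivation:
Read 1: bits[0:10] width=10 -> value=663 (bin 1010010111); offset now 10 = byte 1 bit 2; 14 bits remain
Read 2: bits[10:18] width=8 -> value=15 (bin 00001111); offset now 18 = byte 2 bit 2; 6 bits remain
Read 3: bits[18:19] width=1 -> value=1 (bin 1); offset now 19 = byte 2 bit 3; 5 bits remain
Read 4: bits[19:21] width=2 -> value=2 (bin 10); offset now 21 = byte 2 bit 5; 3 bits remain
Read 5: bits[21:24] width=3 -> value=3 (bin 011); offset now 24 = byte 3 bit 0; 0 bits remain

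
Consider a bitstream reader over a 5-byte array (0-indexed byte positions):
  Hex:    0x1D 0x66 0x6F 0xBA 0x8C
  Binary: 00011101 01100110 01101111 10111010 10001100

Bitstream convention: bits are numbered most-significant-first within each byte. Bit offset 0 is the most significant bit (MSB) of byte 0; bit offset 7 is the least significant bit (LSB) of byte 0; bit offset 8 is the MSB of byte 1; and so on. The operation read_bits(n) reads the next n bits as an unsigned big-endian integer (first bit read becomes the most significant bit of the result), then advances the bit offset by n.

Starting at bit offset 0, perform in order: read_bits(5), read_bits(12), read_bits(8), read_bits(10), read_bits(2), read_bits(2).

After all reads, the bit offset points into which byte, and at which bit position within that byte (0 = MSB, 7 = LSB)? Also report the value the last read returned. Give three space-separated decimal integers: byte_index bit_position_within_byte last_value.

Read 1: bits[0:5] width=5 -> value=3 (bin 00011); offset now 5 = byte 0 bit 5; 35 bits remain
Read 2: bits[5:17] width=12 -> value=2764 (bin 101011001100); offset now 17 = byte 2 bit 1; 23 bits remain
Read 3: bits[17:25] width=8 -> value=223 (bin 11011111); offset now 25 = byte 3 bit 1; 15 bits remain
Read 4: bits[25:35] width=10 -> value=468 (bin 0111010100); offset now 35 = byte 4 bit 3; 5 bits remain
Read 5: bits[35:37] width=2 -> value=1 (bin 01); offset now 37 = byte 4 bit 5; 3 bits remain
Read 6: bits[37:39] width=2 -> value=2 (bin 10); offset now 39 = byte 4 bit 7; 1 bits remain

Answer: 4 7 2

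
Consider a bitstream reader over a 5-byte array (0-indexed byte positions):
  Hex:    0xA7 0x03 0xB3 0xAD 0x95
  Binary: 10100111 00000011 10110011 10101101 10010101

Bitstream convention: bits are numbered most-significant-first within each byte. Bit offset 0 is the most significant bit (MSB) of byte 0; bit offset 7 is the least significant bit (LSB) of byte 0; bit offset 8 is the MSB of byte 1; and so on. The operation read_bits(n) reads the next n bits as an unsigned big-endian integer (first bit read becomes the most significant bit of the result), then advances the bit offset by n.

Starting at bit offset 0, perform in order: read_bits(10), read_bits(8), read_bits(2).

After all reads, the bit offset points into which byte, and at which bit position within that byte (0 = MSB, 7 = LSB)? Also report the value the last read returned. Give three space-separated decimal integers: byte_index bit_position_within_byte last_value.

Answer: 2 4 3

Derivation:
Read 1: bits[0:10] width=10 -> value=668 (bin 1010011100); offset now 10 = byte 1 bit 2; 30 bits remain
Read 2: bits[10:18] width=8 -> value=14 (bin 00001110); offset now 18 = byte 2 bit 2; 22 bits remain
Read 3: bits[18:20] width=2 -> value=3 (bin 11); offset now 20 = byte 2 bit 4; 20 bits remain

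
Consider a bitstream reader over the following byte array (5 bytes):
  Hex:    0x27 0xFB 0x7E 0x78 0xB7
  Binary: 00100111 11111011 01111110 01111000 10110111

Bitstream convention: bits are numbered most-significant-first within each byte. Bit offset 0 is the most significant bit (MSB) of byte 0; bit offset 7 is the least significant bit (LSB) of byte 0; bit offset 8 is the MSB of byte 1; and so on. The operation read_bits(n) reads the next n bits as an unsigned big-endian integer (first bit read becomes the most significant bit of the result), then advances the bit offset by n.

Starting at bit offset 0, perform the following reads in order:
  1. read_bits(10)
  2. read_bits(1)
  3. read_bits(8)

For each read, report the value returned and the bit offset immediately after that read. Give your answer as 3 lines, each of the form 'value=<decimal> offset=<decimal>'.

Answer: value=159 offset=10
value=1 offset=11
value=219 offset=19

Derivation:
Read 1: bits[0:10] width=10 -> value=159 (bin 0010011111); offset now 10 = byte 1 bit 2; 30 bits remain
Read 2: bits[10:11] width=1 -> value=1 (bin 1); offset now 11 = byte 1 bit 3; 29 bits remain
Read 3: bits[11:19] width=8 -> value=219 (bin 11011011); offset now 19 = byte 2 bit 3; 21 bits remain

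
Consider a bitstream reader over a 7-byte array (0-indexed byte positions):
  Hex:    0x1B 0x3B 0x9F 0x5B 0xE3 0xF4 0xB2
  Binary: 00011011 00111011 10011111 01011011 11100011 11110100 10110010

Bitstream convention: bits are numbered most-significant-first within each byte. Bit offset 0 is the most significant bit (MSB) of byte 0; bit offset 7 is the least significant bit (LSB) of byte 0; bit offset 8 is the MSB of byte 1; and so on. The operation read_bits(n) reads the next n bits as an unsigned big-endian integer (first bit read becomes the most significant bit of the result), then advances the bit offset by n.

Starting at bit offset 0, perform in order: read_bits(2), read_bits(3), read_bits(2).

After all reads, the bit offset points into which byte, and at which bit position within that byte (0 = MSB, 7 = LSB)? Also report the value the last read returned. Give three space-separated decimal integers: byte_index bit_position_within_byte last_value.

Answer: 0 7 1

Derivation:
Read 1: bits[0:2] width=2 -> value=0 (bin 00); offset now 2 = byte 0 bit 2; 54 bits remain
Read 2: bits[2:5] width=3 -> value=3 (bin 011); offset now 5 = byte 0 bit 5; 51 bits remain
Read 3: bits[5:7] width=2 -> value=1 (bin 01); offset now 7 = byte 0 bit 7; 49 bits remain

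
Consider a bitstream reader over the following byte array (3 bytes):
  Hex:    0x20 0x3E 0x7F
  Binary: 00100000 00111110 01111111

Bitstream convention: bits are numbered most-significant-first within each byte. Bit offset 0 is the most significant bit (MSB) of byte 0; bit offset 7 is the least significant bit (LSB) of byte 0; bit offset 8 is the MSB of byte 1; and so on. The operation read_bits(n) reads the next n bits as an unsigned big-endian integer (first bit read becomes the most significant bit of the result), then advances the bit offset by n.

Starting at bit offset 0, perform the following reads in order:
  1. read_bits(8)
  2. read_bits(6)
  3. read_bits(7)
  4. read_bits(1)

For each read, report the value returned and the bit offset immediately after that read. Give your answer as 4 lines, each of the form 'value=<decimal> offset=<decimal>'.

Answer: value=32 offset=8
value=15 offset=14
value=79 offset=21
value=1 offset=22

Derivation:
Read 1: bits[0:8] width=8 -> value=32 (bin 00100000); offset now 8 = byte 1 bit 0; 16 bits remain
Read 2: bits[8:14] width=6 -> value=15 (bin 001111); offset now 14 = byte 1 bit 6; 10 bits remain
Read 3: bits[14:21] width=7 -> value=79 (bin 1001111); offset now 21 = byte 2 bit 5; 3 bits remain
Read 4: bits[21:22] width=1 -> value=1 (bin 1); offset now 22 = byte 2 bit 6; 2 bits remain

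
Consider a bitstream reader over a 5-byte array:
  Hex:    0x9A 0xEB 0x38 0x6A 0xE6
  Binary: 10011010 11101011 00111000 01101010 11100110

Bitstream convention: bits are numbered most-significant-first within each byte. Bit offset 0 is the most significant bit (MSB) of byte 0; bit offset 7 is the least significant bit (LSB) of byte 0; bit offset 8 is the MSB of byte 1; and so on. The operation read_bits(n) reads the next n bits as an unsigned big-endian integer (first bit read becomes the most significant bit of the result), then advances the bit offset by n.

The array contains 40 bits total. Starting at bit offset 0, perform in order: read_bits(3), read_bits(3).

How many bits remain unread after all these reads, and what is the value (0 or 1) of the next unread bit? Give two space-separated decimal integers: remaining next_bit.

Answer: 34 1

Derivation:
Read 1: bits[0:3] width=3 -> value=4 (bin 100); offset now 3 = byte 0 bit 3; 37 bits remain
Read 2: bits[3:6] width=3 -> value=6 (bin 110); offset now 6 = byte 0 bit 6; 34 bits remain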